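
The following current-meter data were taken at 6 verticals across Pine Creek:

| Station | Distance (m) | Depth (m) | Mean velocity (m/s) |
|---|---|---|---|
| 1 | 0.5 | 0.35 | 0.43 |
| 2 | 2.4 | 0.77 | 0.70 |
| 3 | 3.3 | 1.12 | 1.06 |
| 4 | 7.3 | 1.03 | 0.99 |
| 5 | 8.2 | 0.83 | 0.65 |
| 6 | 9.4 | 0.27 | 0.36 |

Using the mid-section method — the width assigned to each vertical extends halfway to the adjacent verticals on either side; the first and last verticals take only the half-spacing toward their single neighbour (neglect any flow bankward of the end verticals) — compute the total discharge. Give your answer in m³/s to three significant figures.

w_1 = (2.4 − 0.5)/2 = 0.95 m; q_1 = 0.43 × 0.35 × 0.95 = 0.1430 m³/s
w_2 = (3.3 − 0.5)/2 = 1.4 m; q_2 = 0.70 × 0.77 × 1.4 = 0.7546 m³/s
w_3 = (7.3 − 2.4)/2 = 2.45 m; q_3 = 1.06 × 1.12 × 2.45 = 2.909 m³/s
w_4 = (8.2 − 3.3)/2 = 2.45 m; q_4 = 0.99 × 1.03 × 2.45 = 2.498 m³/s
w_5 = (9.4 − 7.3)/2 = 1.05 m; q_5 = 0.65 × 0.83 × 1.05 = 0.5665 m³/s
w_6 = (9.4 − 8.2)/2 = 0.6 m; q_6 = 0.36 × 0.27 × 0.6 = 0.05832 m³/s
Q = Σ qᵢ = 6.929 m³/s

6.93 m³/s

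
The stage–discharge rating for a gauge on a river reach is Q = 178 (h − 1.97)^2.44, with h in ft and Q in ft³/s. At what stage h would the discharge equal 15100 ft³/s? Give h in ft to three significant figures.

8.14 ft

h − h₀ = (Q/C)^(1/b) = (15100/178)^(1/2.44) = 6.172 ft
h = 1.97 + 6.172 = 8.142 ft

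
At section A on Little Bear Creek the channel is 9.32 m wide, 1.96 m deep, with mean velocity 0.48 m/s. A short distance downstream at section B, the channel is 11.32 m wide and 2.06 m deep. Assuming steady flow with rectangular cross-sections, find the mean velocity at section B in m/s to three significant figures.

0.376 m/s

Q = A₁V₁ = (9.32×1.96) × 0.48 = 8.768 m³/s
A₂ = 11.32 × 2.06 = 23.32 m²
V₂ = Q/A₂ = 8.768/23.32 = 0.3760 m/s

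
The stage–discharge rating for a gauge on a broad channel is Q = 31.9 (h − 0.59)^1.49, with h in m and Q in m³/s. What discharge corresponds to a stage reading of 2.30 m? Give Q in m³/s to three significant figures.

71.0 m³/s

Q = 31.9 × (2.30 − 0.59)^1.49 = 31.9 × 1.71^1.49 = 70.95 m³/s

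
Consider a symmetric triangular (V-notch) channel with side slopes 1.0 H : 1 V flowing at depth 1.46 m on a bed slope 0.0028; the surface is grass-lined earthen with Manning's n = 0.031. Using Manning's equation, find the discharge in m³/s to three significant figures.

2.34 m³/s

A = z·y² = 1.0×1.46² = 2.132 m²
P = 2y√(1+z²) = 2×1.46×√(1+1.0²) = 4.130 m
R = A/P = 2.132/4.130 = 0.5162 m
Q = (1/n)·A·R^(2/3)·S^(1/2) = (1/0.031) × 2.132 × 0.5162^(2/3) × 0.0028^(1/2) = 2.341 m³/s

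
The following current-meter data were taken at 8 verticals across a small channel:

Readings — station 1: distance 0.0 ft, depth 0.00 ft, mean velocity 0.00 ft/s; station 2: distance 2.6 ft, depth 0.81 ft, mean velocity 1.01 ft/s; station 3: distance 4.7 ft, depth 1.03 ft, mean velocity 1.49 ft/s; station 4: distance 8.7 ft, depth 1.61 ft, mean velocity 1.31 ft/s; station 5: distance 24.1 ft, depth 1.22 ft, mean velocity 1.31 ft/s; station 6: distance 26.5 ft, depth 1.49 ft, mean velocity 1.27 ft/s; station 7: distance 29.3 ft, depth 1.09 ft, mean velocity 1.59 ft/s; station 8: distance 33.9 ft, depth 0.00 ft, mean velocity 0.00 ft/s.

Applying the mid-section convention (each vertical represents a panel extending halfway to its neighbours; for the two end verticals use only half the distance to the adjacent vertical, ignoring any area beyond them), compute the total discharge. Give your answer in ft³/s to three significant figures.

w_2 = (4.7 − 0.0)/2 = 2.35 ft; q_2 = 1.01 × 0.81 × 2.35 = 1.923 ft³/s
w_3 = (8.7 − 2.6)/2 = 3.05 ft; q_3 = 1.49 × 1.03 × 3.05 = 4.681 ft³/s
w_4 = (24.1 − 4.7)/2 = 9.7 ft; q_4 = 1.31 × 1.61 × 9.7 = 20.46 ft³/s
w_5 = (26.5 − 8.7)/2 = 8.9 ft; q_5 = 1.31 × 1.22 × 8.9 = 14.22 ft³/s
w_6 = (29.3 − 24.1)/2 = 2.6 ft; q_6 = 1.27 × 1.49 × 2.6 = 4.920 ft³/s
w_7 = (33.9 − 26.5)/2 = 3.7 ft; q_7 = 1.59 × 1.09 × 3.7 = 6.412 ft³/s
Stations 1, 8 contribute zero (depth or velocity is 0).
Q = Σ qᵢ = 52.62 ft³/s

52.6 ft³/s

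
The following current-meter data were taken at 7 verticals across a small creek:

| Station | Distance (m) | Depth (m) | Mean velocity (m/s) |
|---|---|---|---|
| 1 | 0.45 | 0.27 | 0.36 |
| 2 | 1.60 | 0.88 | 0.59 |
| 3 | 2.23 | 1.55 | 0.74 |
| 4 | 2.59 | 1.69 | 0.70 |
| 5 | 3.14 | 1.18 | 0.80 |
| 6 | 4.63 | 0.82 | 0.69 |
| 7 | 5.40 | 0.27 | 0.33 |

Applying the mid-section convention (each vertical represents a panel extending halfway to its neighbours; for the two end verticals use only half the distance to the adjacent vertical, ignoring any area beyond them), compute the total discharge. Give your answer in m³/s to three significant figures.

3.26 m³/s

w_1 = (1.60 − 0.45)/2 = 0.575 m; q_1 = 0.36 × 0.27 × 0.575 = 0.05589 m³/s
w_2 = (2.23 − 0.45)/2 = 0.89 m; q_2 = 0.59 × 0.88 × 0.89 = 0.4621 m³/s
w_3 = (2.59 − 1.60)/2 = 0.495 m; q_3 = 0.74 × 1.55 × 0.495 = 0.5678 m³/s
w_4 = (3.14 − 2.23)/2 = 0.455 m; q_4 = 0.70 × 1.69 × 0.455 = 0.5383 m³/s
w_5 = (4.63 − 2.59)/2 = 1.02 m; q_5 = 0.80 × 1.18 × 1.02 = 0.9629 m³/s
w_6 = (5.40 − 3.14)/2 = 1.13 m; q_6 = 0.69 × 0.82 × 1.13 = 0.6394 m³/s
w_7 = (5.40 − 4.63)/2 = 0.385 m; q_7 = 0.33 × 0.27 × 0.385 = 0.03430 m³/s
Q = Σ qᵢ = 3.261 m³/s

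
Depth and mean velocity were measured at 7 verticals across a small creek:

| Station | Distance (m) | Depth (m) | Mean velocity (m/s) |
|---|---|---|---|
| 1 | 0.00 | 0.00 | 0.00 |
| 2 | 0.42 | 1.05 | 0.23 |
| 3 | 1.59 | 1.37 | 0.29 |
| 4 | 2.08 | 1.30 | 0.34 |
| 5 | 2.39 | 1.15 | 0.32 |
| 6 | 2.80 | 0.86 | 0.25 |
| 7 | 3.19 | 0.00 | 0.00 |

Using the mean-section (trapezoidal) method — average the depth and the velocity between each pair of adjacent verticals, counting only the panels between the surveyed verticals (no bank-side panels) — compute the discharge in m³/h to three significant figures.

3110 m³/h

Panel 1-2: Δb = 0.42 m, d̄ = (0.00+1.05)/2 = 0.525, v̄ = (0.00+0.23)/2 = 0.115 → q = 0.42×0.525×0.115 = 0.02536 m³/s
Panel 2-3: Δb = 1.17 m, d̄ = (1.05+1.37)/2 = 1.21, v̄ = (0.23+0.29)/2 = 0.26 → q = 1.17×1.21×0.26 = 0.3681 m³/s
Panel 3-4: Δb = 0.49 m, d̄ = (1.37+1.30)/2 = 1.335, v̄ = (0.29+0.34)/2 = 0.315 → q = 0.49×1.335×0.315 = 0.2061 m³/s
Panel 4-5: Δb = 0.31 m, d̄ = (1.30+1.15)/2 = 1.225, v̄ = (0.34+0.32)/2 = 0.33 → q = 0.31×1.225×0.33 = 0.1253 m³/s
Panel 5-6: Δb = 0.41 m, d̄ = (1.15+0.86)/2 = 1.005, v̄ = (0.32+0.25)/2 = 0.285 → q = 0.41×1.005×0.285 = 0.1174 m³/s
Panel 6-7: Δb = 0.39 m, d̄ = (0.86+0.00)/2 = 0.43, v̄ = (0.25+0.00)/2 = 0.125 → q = 0.39×0.43×0.125 = 0.02096 m³/s
Q = Σ q = 0.8632 m³/s
= 0.8632 × 3600 = 3108 m³/h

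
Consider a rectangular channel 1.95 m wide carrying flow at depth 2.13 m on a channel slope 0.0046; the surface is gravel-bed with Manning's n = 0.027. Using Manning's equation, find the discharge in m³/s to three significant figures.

A = b·y = 1.95 × 2.13 = 4.154 m²
P = b + 2y = 1.95 + 2×2.13 = 6.210 m
R = A/P = 4.154/6.210 = 0.6688 m
Q = (1/n)·A·R^(2/3)·S^(1/2) = (1/0.027) × 4.154 × 0.6688^(2/3) × 0.0046^(1/2) = 7.980 m³/s

7.98 m³/s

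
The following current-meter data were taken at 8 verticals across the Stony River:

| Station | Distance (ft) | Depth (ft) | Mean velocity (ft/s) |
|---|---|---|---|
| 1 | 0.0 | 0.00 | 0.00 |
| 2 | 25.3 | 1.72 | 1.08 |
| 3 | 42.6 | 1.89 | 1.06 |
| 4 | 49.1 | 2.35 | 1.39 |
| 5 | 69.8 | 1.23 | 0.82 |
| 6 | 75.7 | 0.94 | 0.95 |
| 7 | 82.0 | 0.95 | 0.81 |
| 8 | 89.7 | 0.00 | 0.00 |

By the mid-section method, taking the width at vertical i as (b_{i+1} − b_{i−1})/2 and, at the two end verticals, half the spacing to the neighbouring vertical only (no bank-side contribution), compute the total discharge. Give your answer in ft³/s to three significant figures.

w_2 = (42.6 − 0.0)/2 = 21.3 ft; q_2 = 1.08 × 1.72 × 21.3 = 39.57 ft³/s
w_3 = (49.1 − 25.3)/2 = 11.9 ft; q_3 = 1.06 × 1.89 × 11.9 = 23.84 ft³/s
w_4 = (69.8 − 42.6)/2 = 13.6 ft; q_4 = 1.39 × 2.35 × 13.6 = 44.42 ft³/s
w_5 = (75.7 − 49.1)/2 = 13.3 ft; q_5 = 0.82 × 1.23 × 13.3 = 13.41 ft³/s
w_6 = (82.0 − 69.8)/2 = 6.1 ft; q_6 = 0.95 × 0.94 × 6.1 = 5.447 ft³/s
w_7 = (89.7 − 75.7)/2 = 7 ft; q_7 = 0.81 × 0.95 × 7 = 5.387 ft³/s
Stations 1, 8 contribute zero (depth or velocity is 0).
Q = Σ qᵢ = 132.1 ft³/s

132 ft³/s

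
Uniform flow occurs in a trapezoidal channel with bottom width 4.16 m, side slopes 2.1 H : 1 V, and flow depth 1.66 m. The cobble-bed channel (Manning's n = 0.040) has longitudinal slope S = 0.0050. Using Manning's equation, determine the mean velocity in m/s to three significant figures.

A = (b + z·y)·y = (4.16 + 2.1×1.66)×1.66 = 12.69 m²
P = b + 2y√(1+z²) = 4.16 + 2×1.66×√(1+2.1²) = 11.88 m
R = A/P = 12.69/11.88 = 1.068 m
Q = (1/n)·A·R^(2/3)·S^(1/2) = (1/0.040) × 12.69 × 1.068^(2/3) × 0.0050^(1/2) = 23.45 m³/s
V = Q/A = 23.45/12.69 = 1.847 m/s

1.85 m/s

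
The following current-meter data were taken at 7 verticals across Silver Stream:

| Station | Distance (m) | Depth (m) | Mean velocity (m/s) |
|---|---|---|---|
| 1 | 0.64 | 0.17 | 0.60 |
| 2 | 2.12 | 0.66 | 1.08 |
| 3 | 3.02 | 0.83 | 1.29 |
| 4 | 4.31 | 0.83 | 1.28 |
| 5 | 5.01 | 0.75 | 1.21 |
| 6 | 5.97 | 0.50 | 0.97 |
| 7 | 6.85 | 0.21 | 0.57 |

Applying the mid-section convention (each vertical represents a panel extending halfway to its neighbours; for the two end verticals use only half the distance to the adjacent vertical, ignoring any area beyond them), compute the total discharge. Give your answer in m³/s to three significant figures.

w_1 = (2.12 − 0.64)/2 = 0.74 m; q_1 = 0.60 × 0.17 × 0.74 = 0.07548 m³/s
w_2 = (3.02 − 0.64)/2 = 1.19 m; q_2 = 1.08 × 0.66 × 1.19 = 0.8482 m³/s
w_3 = (4.31 − 2.12)/2 = 1.095 m; q_3 = 1.29 × 0.83 × 1.095 = 1.172 m³/s
w_4 = (5.01 − 3.02)/2 = 0.995 m; q_4 = 1.28 × 0.83 × 0.995 = 1.057 m³/s
w_5 = (5.97 − 4.31)/2 = 0.83 m; q_5 = 1.21 × 0.75 × 0.83 = 0.7532 m³/s
w_6 = (6.85 − 5.01)/2 = 0.92 m; q_6 = 0.97 × 0.50 × 0.92 = 0.4462 m³/s
w_7 = (6.85 − 5.97)/2 = 0.44 m; q_7 = 0.57 × 0.21 × 0.44 = 0.05267 m³/s
Q = Σ qᵢ = 4.405 m³/s

4.41 m³/s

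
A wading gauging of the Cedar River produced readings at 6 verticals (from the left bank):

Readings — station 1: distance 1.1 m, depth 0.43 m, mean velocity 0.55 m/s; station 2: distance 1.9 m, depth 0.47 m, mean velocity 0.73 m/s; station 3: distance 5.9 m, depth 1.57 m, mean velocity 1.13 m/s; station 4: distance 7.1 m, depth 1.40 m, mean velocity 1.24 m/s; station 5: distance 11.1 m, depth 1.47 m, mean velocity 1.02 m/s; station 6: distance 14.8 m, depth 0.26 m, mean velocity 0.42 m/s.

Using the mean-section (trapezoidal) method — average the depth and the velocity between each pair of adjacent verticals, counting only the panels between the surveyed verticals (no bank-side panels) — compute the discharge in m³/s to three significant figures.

Panel 1-2: Δb = 0.8 m, d̄ = (0.43+0.47)/2 = 0.45, v̄ = (0.55+0.73)/2 = 0.64 → q = 0.8×0.45×0.64 = 0.2304 m³/s
Panel 2-3: Δb = 4 m, d̄ = (0.47+1.57)/2 = 1.02, v̄ = (0.73+1.13)/2 = 0.93 → q = 4×1.02×0.93 = 3.794 m³/s
Panel 3-4: Δb = 1.2 m, d̄ = (1.57+1.40)/2 = 1.485, v̄ = (1.13+1.24)/2 = 1.185 → q = 1.2×1.485×1.185 = 2.112 m³/s
Panel 4-5: Δb = 4 m, d̄ = (1.40+1.47)/2 = 1.435, v̄ = (1.24+1.02)/2 = 1.13 → q = 4×1.435×1.13 = 6.486 m³/s
Panel 5-6: Δb = 3.7 m, d̄ = (1.47+0.26)/2 = 0.865, v̄ = (1.02+0.42)/2 = 0.72 → q = 3.7×0.865×0.72 = 2.304 m³/s
Q = Σ q = 14.93 m³/s

14.9 m³/s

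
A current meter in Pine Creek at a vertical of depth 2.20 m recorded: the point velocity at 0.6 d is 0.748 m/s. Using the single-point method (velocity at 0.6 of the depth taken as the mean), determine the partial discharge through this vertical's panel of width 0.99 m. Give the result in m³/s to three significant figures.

1.63 m³/s

v̄ = v₀.₆ = 0.748 m/s
q = v̄ × d × w = 0.7480 × 2.20 × 0.99 = 1.629 m³/s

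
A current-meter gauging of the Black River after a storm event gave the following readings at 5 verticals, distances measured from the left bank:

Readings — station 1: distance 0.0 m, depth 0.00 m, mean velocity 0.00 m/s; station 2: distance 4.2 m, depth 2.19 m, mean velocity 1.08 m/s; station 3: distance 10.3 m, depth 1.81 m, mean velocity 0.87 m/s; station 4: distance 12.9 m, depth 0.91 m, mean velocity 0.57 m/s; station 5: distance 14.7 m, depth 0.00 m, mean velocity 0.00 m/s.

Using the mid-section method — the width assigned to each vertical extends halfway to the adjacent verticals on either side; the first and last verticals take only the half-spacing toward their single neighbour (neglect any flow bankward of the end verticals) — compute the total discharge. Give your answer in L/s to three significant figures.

20200 L/s

w_2 = (10.3 − 0.0)/2 = 5.15 m; q_2 = 1.08 × 2.19 × 5.15 = 12.18 m³/s
w_3 = (12.9 − 4.2)/2 = 4.35 m; q_3 = 0.87 × 1.81 × 4.35 = 6.850 m³/s
w_4 = (14.7 − 10.3)/2 = 2.2 m; q_4 = 0.57 × 0.91 × 2.2 = 1.141 m³/s
Stations 1, 5 contribute zero (depth or velocity is 0).
Q = Σ qᵢ = 20.17 m³/s
= 20.17 × 1000 = 20170 L/s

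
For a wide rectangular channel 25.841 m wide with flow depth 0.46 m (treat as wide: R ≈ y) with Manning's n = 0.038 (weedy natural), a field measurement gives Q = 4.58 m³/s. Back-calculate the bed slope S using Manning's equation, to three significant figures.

A = b·y = 25.841 × 0.46 = 11.89 m²
Wide channel: R ≈ y = 0.46 m
S = (Q·n / (1·A·R^(2/3)))² = (4.58×0.038 / (1×11.89×0.5959))² = 0.0006037

0.000604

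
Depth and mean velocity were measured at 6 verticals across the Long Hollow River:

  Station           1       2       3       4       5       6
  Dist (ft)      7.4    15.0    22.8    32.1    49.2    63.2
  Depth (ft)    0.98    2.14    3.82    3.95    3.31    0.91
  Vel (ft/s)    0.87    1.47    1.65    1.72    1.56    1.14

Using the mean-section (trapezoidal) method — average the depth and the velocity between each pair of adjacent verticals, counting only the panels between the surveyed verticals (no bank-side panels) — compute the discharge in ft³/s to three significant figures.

253 ft³/s

Panel 1-2: Δb = 7.6 ft, d̄ = (0.98+2.14)/2 = 1.56, v̄ = (0.87+1.47)/2 = 1.17 → q = 7.6×1.56×1.17 = 13.87 ft³/s
Panel 2-3: Δb = 7.8 ft, d̄ = (2.14+3.82)/2 = 2.98, v̄ = (1.47+1.65)/2 = 1.56 → q = 7.8×2.98×1.56 = 36.26 ft³/s
Panel 3-4: Δb = 9.3 ft, d̄ = (3.82+3.95)/2 = 3.885, v̄ = (1.65+1.72)/2 = 1.685 → q = 9.3×3.885×1.685 = 60.88 ft³/s
Panel 4-5: Δb = 17.1 ft, d̄ = (3.95+3.31)/2 = 3.63, v̄ = (1.72+1.56)/2 = 1.64 → q = 17.1×3.63×1.64 = 101.8 ft³/s
Panel 5-6: Δb = 14 ft, d̄ = (3.31+0.91)/2 = 2.11, v̄ = (1.56+1.14)/2 = 1.35 → q = 14×2.11×1.35 = 39.88 ft³/s
Q = Σ q = 252.7 ft³/s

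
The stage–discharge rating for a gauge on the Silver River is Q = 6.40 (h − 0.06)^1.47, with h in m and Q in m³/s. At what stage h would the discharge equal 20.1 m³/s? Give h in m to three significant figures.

2.24 m

h − h₀ = (Q/C)^(1/b) = (20.1/6.40)^(1/1.47) = 2.178 m
h = 0.06 + 2.178 = 2.238 m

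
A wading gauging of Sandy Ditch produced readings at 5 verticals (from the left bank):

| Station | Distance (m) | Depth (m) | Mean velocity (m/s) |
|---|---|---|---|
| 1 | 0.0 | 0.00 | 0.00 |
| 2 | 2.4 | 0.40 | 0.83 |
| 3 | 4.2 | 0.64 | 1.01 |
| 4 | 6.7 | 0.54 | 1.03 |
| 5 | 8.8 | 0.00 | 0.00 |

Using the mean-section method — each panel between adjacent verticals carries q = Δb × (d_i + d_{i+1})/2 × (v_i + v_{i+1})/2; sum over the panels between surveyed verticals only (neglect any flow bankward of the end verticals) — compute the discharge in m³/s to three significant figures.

Panel 1-2: Δb = 2.4 m, d̄ = (0.00+0.40)/2 = 0.2, v̄ = (0.00+0.83)/2 = 0.415 → q = 2.4×0.2×0.415 = 0.1992 m³/s
Panel 2-3: Δb = 1.8 m, d̄ = (0.40+0.64)/2 = 0.52, v̄ = (0.83+1.01)/2 = 0.92 → q = 1.8×0.52×0.92 = 0.8611 m³/s
Panel 3-4: Δb = 2.5 m, d̄ = (0.64+0.54)/2 = 0.59, v̄ = (1.01+1.03)/2 = 1.02 → q = 2.5×0.59×1.02 = 1.505 m³/s
Panel 4-5: Δb = 2.1 m, d̄ = (0.54+0.00)/2 = 0.27, v̄ = (1.03+0.00)/2 = 0.515 → q = 2.1×0.27×0.515 = 0.2920 m³/s
Q = Σ q = 2.857 m³/s

2.86 m³/s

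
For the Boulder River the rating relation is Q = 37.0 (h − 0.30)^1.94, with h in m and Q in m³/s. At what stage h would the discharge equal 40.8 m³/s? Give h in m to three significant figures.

1.35 m

h − h₀ = (Q/C)^(1/b) = (40.8/37.0)^(1/1.94) = 1.052 m
h = 0.30 + 1.052 = 1.352 m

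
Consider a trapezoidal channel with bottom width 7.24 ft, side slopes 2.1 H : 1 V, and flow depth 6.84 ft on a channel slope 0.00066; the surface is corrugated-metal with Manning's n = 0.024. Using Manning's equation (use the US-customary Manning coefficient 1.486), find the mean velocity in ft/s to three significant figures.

A = (b + z·y)·y = (7.24 + 2.1×6.84)×6.84 = 147.8 ft²
P = b + 2y√(1+z²) = 7.24 + 2×6.84×√(1+2.1²) = 39.06 ft
R = A/P = 147.8/39.06 = 3.783 ft
Q = (1.486/n)·A·R^(2/3)·S^(1/2) = (1.486/0.024) × 147.8 × 3.783^(2/3) × 0.00066^(1/2) = 570.7 ft³/s
V = Q/A = 570.7/147.8 = 3.862 ft/s

3.86 ft/s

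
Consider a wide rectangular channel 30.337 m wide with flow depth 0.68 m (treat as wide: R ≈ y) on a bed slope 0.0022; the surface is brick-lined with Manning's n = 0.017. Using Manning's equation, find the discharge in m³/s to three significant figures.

44.0 m³/s

A = b·y = 30.337 × 0.68 = 20.63 m²
Wide channel: R ≈ y = 0.68 m
Q = (1/n)·A·R^(2/3)·S^(1/2) = (1/0.017) × 20.63 × 0.6800^(2/3) × 0.0022^(1/2) = 44.01 m³/s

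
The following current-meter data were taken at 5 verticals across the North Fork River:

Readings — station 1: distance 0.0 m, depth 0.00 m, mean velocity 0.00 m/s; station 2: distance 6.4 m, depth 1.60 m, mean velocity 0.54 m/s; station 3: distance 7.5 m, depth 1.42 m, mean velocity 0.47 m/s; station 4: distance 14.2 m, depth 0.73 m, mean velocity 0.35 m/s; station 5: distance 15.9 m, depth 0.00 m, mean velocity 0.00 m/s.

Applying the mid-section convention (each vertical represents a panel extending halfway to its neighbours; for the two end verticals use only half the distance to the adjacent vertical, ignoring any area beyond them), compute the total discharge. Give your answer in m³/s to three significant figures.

6.92 m³/s

w_2 = (7.5 − 0.0)/2 = 3.75 m; q_2 = 0.54 × 1.60 × 3.75 = 3.240 m³/s
w_3 = (14.2 − 6.4)/2 = 3.9 m; q_3 = 0.47 × 1.42 × 3.9 = 2.603 m³/s
w_4 = (15.9 − 7.5)/2 = 4.2 m; q_4 = 0.35 × 0.73 × 4.2 = 1.073 m³/s
Stations 1, 5 contribute zero (depth or velocity is 0).
Q = Σ qᵢ = 6.916 m³/s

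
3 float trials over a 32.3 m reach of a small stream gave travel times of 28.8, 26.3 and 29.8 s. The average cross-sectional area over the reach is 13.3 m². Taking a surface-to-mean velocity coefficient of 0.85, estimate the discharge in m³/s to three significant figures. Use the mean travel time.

12.9 m³/s

t̄ = (28.8 + 26.3 + 29.8) / 3 = 28.3 s
v_surface = L / t̄ = 32.3 / 28.3 = 1.141 m/s
v_mean = 0.85 × 1.141 = 0.9701 m/s
Q = A × v_mean = 13.3 × 0.9701 = 12.90 m³/s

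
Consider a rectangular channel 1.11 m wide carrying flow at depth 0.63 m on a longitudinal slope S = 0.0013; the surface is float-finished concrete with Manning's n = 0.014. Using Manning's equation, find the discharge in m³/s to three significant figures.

0.798 m³/s

A = b·y = 1.11 × 0.63 = 0.6993 m²
P = b + 2y = 1.11 + 2×0.63 = 2.370 m
R = A/P = 0.6993/2.370 = 0.2951 m
Q = (1/n)·A·R^(2/3)·S^(1/2) = (1/0.014) × 0.6993 × 0.2951^(2/3) × 0.0013^(1/2) = 0.7982 m³/s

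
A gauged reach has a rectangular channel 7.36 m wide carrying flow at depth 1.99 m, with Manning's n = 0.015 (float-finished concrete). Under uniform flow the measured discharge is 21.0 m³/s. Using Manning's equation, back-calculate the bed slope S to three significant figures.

A = b·y = 7.36 × 1.99 = 14.65 m²
P = b + 2y = 7.36 + 2×1.99 = 11.34 m
R = A/P = 14.65/11.34 = 1.292 m
S = (Q·n / (1·A·R^(2/3)))² = (21.0×0.015 / (1×14.65×1.186))² = 0.0003289

0.000329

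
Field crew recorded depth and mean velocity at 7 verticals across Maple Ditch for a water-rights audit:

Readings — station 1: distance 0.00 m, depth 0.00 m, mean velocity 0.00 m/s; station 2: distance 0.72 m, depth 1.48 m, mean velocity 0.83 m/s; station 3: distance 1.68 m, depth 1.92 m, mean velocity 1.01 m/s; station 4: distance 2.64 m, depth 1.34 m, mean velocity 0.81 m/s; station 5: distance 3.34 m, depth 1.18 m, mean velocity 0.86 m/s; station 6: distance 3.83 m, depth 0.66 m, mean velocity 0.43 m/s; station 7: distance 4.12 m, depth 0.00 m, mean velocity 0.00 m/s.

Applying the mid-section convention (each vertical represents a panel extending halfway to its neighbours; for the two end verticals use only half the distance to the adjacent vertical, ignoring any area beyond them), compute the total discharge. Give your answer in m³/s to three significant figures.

w_2 = (1.68 − 0.00)/2 = 0.84 m; q_2 = 0.83 × 1.48 × 0.84 = 1.032 m³/s
w_3 = (2.64 − 0.72)/2 = 0.96 m; q_3 = 1.01 × 1.92 × 0.96 = 1.862 m³/s
w_4 = (3.34 − 1.68)/2 = 0.83 m; q_4 = 0.81 × 1.34 × 0.83 = 0.9009 m³/s
w_5 = (3.83 − 2.64)/2 = 0.595 m; q_5 = 0.86 × 1.18 × 0.595 = 0.6038 m³/s
w_6 = (4.12 − 3.34)/2 = 0.39 m; q_6 = 0.43 × 0.66 × 0.39 = 0.1107 m³/s
Stations 1, 7 contribute zero (depth or velocity is 0).
Q = Σ qᵢ = 4.509 m³/s

4.51 m³/s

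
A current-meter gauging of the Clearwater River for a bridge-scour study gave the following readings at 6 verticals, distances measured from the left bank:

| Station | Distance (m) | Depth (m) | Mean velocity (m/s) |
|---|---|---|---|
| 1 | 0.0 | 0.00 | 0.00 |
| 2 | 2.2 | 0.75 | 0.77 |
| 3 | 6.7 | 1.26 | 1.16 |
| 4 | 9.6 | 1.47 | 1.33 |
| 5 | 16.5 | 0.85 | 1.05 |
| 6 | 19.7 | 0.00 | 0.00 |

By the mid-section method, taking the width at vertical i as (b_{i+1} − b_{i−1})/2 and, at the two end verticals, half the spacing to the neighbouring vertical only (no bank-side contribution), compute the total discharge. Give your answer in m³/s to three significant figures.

w_2 = (6.7 − 0.0)/2 = 3.35 m; q_2 = 0.77 × 0.75 × 3.35 = 1.935 m³/s
w_3 = (9.6 − 2.2)/2 = 3.7 m; q_3 = 1.16 × 1.26 × 3.7 = 5.408 m³/s
w_4 = (16.5 − 6.7)/2 = 4.9 m; q_4 = 1.33 × 1.47 × 4.9 = 9.580 m³/s
w_5 = (19.7 − 9.6)/2 = 5.05 m; q_5 = 1.05 × 0.85 × 5.05 = 4.507 m³/s
Stations 1, 6 contribute zero (depth or velocity is 0).
Q = Σ qᵢ = 21.43 m³/s

21.4 m³/s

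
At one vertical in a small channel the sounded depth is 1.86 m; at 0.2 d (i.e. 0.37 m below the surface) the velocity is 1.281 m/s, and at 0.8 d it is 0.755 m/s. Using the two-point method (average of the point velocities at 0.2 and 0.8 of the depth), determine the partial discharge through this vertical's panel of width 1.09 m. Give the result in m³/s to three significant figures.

2.06 m³/s

v̄ = (1.281 + 0.755) / 2 = 1.018 m/s
q = v̄ × d × w = 1.018 × 1.86 × 1.09 = 2.064 m³/s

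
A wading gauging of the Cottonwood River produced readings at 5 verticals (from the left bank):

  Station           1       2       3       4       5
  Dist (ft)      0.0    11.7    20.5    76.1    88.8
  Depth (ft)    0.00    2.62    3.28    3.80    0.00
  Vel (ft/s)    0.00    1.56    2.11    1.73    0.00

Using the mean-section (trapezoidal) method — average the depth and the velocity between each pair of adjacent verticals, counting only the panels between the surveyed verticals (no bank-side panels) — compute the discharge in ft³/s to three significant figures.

Panel 1-2: Δb = 11.7 ft, d̄ = (0.00+2.62)/2 = 1.31, v̄ = (0.00+1.56)/2 = 0.78 → q = 11.7×1.31×0.78 = 11.96 ft³/s
Panel 2-3: Δb = 8.8 ft, d̄ = (2.62+3.28)/2 = 2.95, v̄ = (1.56+2.11)/2 = 1.835 → q = 8.8×2.95×1.835 = 47.64 ft³/s
Panel 3-4: Δb = 55.6 ft, d̄ = (3.28+3.80)/2 = 3.54, v̄ = (2.11+1.73)/2 = 1.92 → q = 55.6×3.54×1.92 = 377.9 ft³/s
Panel 4-5: Δb = 12.7 ft, d̄ = (3.80+0.00)/2 = 1.9, v̄ = (1.73+0.00)/2 = 0.865 → q = 12.7×1.9×0.865 = 20.87 ft³/s
Q = Σ q = 458.4 ft³/s

458 ft³/s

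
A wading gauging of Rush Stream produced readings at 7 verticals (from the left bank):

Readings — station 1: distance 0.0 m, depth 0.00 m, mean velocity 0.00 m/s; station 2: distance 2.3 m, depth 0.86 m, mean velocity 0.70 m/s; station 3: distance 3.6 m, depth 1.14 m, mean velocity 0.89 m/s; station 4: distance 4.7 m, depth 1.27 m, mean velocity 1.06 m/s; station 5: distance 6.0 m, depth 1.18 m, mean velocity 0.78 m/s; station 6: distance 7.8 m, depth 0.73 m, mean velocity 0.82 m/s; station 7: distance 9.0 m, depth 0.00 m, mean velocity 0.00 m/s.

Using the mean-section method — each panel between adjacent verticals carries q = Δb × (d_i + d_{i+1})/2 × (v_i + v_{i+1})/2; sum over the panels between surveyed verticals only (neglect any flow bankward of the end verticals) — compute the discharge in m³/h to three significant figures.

Panel 1-2: Δb = 2.3 m, d̄ = (0.00+0.86)/2 = 0.43, v̄ = (0.00+0.70)/2 = 0.35 → q = 2.3×0.43×0.35 = 0.3462 m³/s
Panel 2-3: Δb = 1.3 m, d̄ = (0.86+1.14)/2 = 1, v̄ = (0.70+0.89)/2 = 0.795 → q = 1.3×1×0.795 = 1.034 m³/s
Panel 3-4: Δb = 1.1 m, d̄ = (1.14+1.27)/2 = 1.205, v̄ = (0.89+1.06)/2 = 0.975 → q = 1.1×1.205×0.975 = 1.292 m³/s
Panel 4-5: Δb = 1.3 m, d̄ = (1.27+1.18)/2 = 1.225, v̄ = (1.06+0.78)/2 = 0.92 → q = 1.3×1.225×0.92 = 1.465 m³/s
Panel 5-6: Δb = 1.8 m, d̄ = (1.18+0.73)/2 = 0.955, v̄ = (0.78+0.82)/2 = 0.8 → q = 1.8×0.955×0.8 = 1.375 m³/s
Panel 6-7: Δb = 1.2 m, d̄ = (0.73+0.00)/2 = 0.365, v̄ = (0.82+0.00)/2 = 0.41 → q = 1.2×0.365×0.41 = 0.1796 m³/s
Q = Σ q = 5.692 m³/s
= 5.692 × 3600 = 20490 m³/h

20500 m³/h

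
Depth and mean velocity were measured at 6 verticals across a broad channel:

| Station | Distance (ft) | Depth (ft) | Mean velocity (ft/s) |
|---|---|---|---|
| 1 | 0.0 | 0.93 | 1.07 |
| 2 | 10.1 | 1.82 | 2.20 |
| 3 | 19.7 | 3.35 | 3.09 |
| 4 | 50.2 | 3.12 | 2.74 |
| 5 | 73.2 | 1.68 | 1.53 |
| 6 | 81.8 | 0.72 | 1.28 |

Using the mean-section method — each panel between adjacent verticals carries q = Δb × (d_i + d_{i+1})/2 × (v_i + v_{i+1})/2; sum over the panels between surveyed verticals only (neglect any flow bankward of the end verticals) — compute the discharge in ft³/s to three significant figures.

Panel 1-2: Δb = 10.1 ft, d̄ = (0.93+1.82)/2 = 1.375, v̄ = (1.07+2.20)/2 = 1.635 → q = 10.1×1.375×1.635 = 22.71 ft³/s
Panel 2-3: Δb = 9.6 ft, d̄ = (1.82+3.35)/2 = 2.585, v̄ = (2.20+3.09)/2 = 2.645 → q = 9.6×2.585×2.645 = 65.64 ft³/s
Panel 3-4: Δb = 30.5 ft, d̄ = (3.35+3.12)/2 = 3.235, v̄ = (3.09+2.74)/2 = 2.915 → q = 30.5×3.235×2.915 = 287.6 ft³/s
Panel 4-5: Δb = 23 ft, d̄ = (3.12+1.68)/2 = 2.4, v̄ = (2.74+1.53)/2 = 2.135 → q = 23×2.4×2.135 = 117.9 ft³/s
Panel 5-6: Δb = 8.6 ft, d̄ = (1.68+0.72)/2 = 1.2, v̄ = (1.53+1.28)/2 = 1.405 → q = 8.6×1.2×1.405 = 14.50 ft³/s
Q = Σ q = 508.3 ft³/s

508 ft³/s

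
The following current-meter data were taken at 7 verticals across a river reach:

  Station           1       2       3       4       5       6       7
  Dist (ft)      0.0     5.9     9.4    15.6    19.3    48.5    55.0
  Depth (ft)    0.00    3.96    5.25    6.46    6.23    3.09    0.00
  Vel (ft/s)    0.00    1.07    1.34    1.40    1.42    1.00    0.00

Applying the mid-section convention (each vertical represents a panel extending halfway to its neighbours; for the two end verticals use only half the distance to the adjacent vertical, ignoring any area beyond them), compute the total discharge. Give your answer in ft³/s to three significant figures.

w_2 = (9.4 − 0.0)/2 = 4.7 ft; q_2 = 1.07 × 3.96 × 4.7 = 19.91 ft³/s
w_3 = (15.6 − 5.9)/2 = 4.85 ft; q_3 = 1.34 × 5.25 × 4.85 = 34.12 ft³/s
w_4 = (19.3 − 9.4)/2 = 4.95 ft; q_4 = 1.40 × 6.46 × 4.95 = 44.77 ft³/s
w_5 = (48.5 − 15.6)/2 = 16.45 ft; q_5 = 1.42 × 6.23 × 16.45 = 145.5 ft³/s
w_6 = (55.0 − 19.3)/2 = 17.85 ft; q_6 = 1.00 × 3.09 × 17.85 = 55.16 ft³/s
Stations 1, 7 contribute zero (depth or velocity is 0).
Q = Σ qᵢ = 299.5 ft³/s

299 ft³/s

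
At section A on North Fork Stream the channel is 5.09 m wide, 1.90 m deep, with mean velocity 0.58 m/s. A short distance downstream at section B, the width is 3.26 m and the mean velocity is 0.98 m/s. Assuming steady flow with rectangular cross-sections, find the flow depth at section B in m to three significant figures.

Q = A₁V₁ = (5.09×1.90) × 0.58 = 5.609 m³/s
d₂ = Q/(b₂ V₂) = 5.609/(3.26×0.98) = 1.756 m

1.76 m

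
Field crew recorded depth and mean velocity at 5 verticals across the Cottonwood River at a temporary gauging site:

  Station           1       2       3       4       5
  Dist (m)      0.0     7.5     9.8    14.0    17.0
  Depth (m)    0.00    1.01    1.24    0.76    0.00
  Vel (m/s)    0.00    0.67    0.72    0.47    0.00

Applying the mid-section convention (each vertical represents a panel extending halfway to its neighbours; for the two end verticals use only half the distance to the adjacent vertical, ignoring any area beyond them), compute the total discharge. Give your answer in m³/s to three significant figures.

w_2 = (9.8 − 0.0)/2 = 4.9 m; q_2 = 0.67 × 1.01 × 4.9 = 3.316 m³/s
w_3 = (14.0 − 7.5)/2 = 3.25 m; q_3 = 0.72 × 1.24 × 3.25 = 2.902 m³/s
w_4 = (17.0 − 9.8)/2 = 3.6 m; q_4 = 0.47 × 0.76 × 3.6 = 1.286 m³/s
Stations 1, 5 contribute zero (depth or velocity is 0).
Q = Σ qᵢ = 7.503 m³/s

7.50 m³/s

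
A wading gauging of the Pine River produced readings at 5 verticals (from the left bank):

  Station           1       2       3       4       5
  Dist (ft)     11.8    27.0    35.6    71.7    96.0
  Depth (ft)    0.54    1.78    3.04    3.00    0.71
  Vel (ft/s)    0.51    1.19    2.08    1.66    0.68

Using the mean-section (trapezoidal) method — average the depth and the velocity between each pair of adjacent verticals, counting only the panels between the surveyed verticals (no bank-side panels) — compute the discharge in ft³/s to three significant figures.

Panel 1-2: Δb = 15.2 ft, d̄ = (0.54+1.78)/2 = 1.16, v̄ = (0.51+1.19)/2 = 0.85 → q = 15.2×1.16×0.85 = 14.99 ft³/s
Panel 2-3: Δb = 8.6 ft, d̄ = (1.78+3.04)/2 = 2.41, v̄ = (1.19+2.08)/2 = 1.635 → q = 8.6×2.41×1.635 = 33.89 ft³/s
Panel 3-4: Δb = 36.1 ft, d̄ = (3.04+3.00)/2 = 3.02, v̄ = (2.08+1.66)/2 = 1.87 → q = 36.1×3.02×1.87 = 203.9 ft³/s
Panel 4-5: Δb = 24.3 ft, d̄ = (3.00+0.71)/2 = 1.855, v̄ = (1.66+0.68)/2 = 1.17 → q = 24.3×1.855×1.17 = 52.74 ft³/s
Q = Σ q = 305.5 ft³/s

305 ft³/s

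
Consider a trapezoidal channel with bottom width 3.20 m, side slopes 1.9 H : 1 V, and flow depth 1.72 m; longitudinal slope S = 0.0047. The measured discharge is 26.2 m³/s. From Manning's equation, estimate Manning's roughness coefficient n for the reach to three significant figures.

A = (b + z·y)·y = (3.20 + 1.9×1.72)×1.72 = 11.12 m²
P = b + 2y√(1+z²) = 3.20 + 2×1.72×√(1+1.9²) = 10.59 m
R = A/P = 11.12/10.59 = 1.051 m
n = (1/Q)·A·R^(2/3)·S^(1/2) = (1/26.2) × 11.12 × 1.034 × 0.06856 = 0.03009

0.0301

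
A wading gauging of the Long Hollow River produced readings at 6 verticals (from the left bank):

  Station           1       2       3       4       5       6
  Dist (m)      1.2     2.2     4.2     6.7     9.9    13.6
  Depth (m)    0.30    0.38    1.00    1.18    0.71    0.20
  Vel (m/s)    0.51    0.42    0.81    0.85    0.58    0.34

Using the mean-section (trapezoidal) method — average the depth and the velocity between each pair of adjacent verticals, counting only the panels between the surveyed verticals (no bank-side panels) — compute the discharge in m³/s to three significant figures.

Panel 1-2: Δb = 1 m, d̄ = (0.30+0.38)/2 = 0.34, v̄ = (0.51+0.42)/2 = 0.465 → q = 1×0.34×0.465 = 0.1581 m³/s
Panel 2-3: Δb = 2 m, d̄ = (0.38+1.00)/2 = 0.69, v̄ = (0.42+0.81)/2 = 0.615 → q = 2×0.69×0.615 = 0.8487 m³/s
Panel 3-4: Δb = 2.5 m, d̄ = (1.00+1.18)/2 = 1.09, v̄ = (0.81+0.85)/2 = 0.83 → q = 2.5×1.09×0.83 = 2.262 m³/s
Panel 4-5: Δb = 3.2 m, d̄ = (1.18+0.71)/2 = 0.945, v̄ = (0.85+0.58)/2 = 0.715 → q = 3.2×0.945×0.715 = 2.162 m³/s
Panel 5-6: Δb = 3.7 m, d̄ = (0.71+0.20)/2 = 0.455, v̄ = (0.58+0.34)/2 = 0.46 → q = 3.7×0.455×0.46 = 0.7744 m³/s
Q = Σ q = 6.205 m³/s

6.21 m³/s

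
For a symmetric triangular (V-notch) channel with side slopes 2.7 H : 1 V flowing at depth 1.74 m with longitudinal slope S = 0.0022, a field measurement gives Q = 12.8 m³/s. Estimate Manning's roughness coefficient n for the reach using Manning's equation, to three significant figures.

0.0262

A = z·y² = 2.7×1.74² = 8.175 m²
P = 2y√(1+z²) = 2×1.74×√(1+2.7²) = 10.02 m
R = A/P = 8.175/10.02 = 0.8158 m
n = (1/Q)·A·R^(2/3)·S^(1/2) = (1/12.8) × 8.175 × 0.8731 × 0.04690 = 0.02615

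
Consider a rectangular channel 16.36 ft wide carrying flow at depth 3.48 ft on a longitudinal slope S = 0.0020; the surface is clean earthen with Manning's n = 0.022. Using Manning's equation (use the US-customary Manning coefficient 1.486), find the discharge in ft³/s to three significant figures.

A = b·y = 16.36 × 3.48 = 56.93 ft²
P = b + 2y = 16.36 + 2×3.48 = 23.32 ft
R = A/P = 56.93/23.32 = 2.441 ft
Q = (1.486/n)·A·R^(2/3)·S^(1/2) = (1.486/0.022) × 56.93 × 2.441^(2/3) × 0.0020^(1/2) = 311.8 ft³/s

312 ft³/s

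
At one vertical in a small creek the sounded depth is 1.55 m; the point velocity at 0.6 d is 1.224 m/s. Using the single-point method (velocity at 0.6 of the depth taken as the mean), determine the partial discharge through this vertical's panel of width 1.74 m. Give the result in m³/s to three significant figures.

v̄ = v₀.₆ = 1.224 m/s
q = v̄ × d × w = 1.224 × 1.55 × 1.74 = 3.301 m³/s

3.30 m³/s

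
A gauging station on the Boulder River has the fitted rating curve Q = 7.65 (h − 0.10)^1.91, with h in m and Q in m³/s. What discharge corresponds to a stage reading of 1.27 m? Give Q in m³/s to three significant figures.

Q = 7.65 × (1.27 − 0.10)^1.91 = 7.65 × 1.17^1.91 = 10.33 m³/s

10.3 m³/s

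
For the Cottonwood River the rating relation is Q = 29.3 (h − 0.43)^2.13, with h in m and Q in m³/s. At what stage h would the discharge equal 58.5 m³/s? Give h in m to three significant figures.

1.81 m

h − h₀ = (Q/C)^(1/b) = (58.5/29.3)^(1/2.13) = 1.384 m
h = 0.43 + 1.384 = 1.814 m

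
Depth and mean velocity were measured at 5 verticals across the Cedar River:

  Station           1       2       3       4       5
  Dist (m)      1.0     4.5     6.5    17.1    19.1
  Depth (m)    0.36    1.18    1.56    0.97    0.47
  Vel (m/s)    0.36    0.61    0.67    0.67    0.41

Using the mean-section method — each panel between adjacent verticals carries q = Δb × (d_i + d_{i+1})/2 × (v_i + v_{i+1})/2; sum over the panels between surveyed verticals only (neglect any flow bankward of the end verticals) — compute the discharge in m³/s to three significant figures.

12.8 m³/s

Panel 1-2: Δb = 3.5 m, d̄ = (0.36+1.18)/2 = 0.77, v̄ = (0.36+0.61)/2 = 0.485 → q = 3.5×0.77×0.485 = 1.307 m³/s
Panel 2-3: Δb = 2 m, d̄ = (1.18+1.56)/2 = 1.37, v̄ = (0.61+0.67)/2 = 0.64 → q = 2×1.37×0.64 = 1.754 m³/s
Panel 3-4: Δb = 10.6 m, d̄ = (1.56+0.97)/2 = 1.265, v̄ = (0.67+0.67)/2 = 0.67 → q = 10.6×1.265×0.67 = 8.984 m³/s
Panel 4-5: Δb = 2 m, d̄ = (0.97+0.47)/2 = 0.72, v̄ = (0.67+0.41)/2 = 0.54 → q = 2×0.72×0.54 = 0.7776 m³/s
Q = Σ q = 12.82 m³/s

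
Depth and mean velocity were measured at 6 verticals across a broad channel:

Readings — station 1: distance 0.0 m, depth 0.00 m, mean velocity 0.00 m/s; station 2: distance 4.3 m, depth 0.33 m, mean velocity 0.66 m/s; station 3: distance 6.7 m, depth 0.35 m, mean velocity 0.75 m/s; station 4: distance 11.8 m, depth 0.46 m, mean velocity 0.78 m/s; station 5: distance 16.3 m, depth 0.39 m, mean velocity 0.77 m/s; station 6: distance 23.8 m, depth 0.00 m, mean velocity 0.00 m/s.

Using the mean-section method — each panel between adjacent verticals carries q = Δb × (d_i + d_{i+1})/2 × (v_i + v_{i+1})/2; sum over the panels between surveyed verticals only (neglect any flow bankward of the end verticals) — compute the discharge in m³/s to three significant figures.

Panel 1-2: Δb = 4.3 m, d̄ = (0.00+0.33)/2 = 0.165, v̄ = (0.00+0.66)/2 = 0.33 → q = 4.3×0.165×0.33 = 0.2341 m³/s
Panel 2-3: Δb = 2.4 m, d̄ = (0.33+0.35)/2 = 0.34, v̄ = (0.66+0.75)/2 = 0.705 → q = 2.4×0.34×0.705 = 0.5753 m³/s
Panel 3-4: Δb = 5.1 m, d̄ = (0.35+0.46)/2 = 0.405, v̄ = (0.75+0.78)/2 = 0.765 → q = 5.1×0.405×0.765 = 1.580 m³/s
Panel 4-5: Δb = 4.5 m, d̄ = (0.46+0.39)/2 = 0.425, v̄ = (0.78+0.77)/2 = 0.775 → q = 4.5×0.425×0.775 = 1.482 m³/s
Panel 5-6: Δb = 7.5 m, d̄ = (0.39+0.00)/2 = 0.195, v̄ = (0.77+0.00)/2 = 0.385 → q = 7.5×0.195×0.385 = 0.5631 m³/s
Q = Σ q = 4.435 m³/s

4.43 m³/s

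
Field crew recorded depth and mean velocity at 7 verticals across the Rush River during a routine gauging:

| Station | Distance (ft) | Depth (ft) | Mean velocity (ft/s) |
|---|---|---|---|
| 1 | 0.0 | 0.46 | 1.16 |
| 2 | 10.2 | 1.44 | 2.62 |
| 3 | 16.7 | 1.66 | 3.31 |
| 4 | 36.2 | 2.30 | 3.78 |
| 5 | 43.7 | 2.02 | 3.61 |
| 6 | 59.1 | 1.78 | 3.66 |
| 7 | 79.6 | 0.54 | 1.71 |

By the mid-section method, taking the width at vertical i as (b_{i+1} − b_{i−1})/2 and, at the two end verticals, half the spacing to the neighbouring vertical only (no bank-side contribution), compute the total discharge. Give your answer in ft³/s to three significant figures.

w_1 = (10.2 − 0.0)/2 = 5.1 ft; q_1 = 1.16 × 0.46 × 5.1 = 2.721 ft³/s
w_2 = (16.7 − 0.0)/2 = 8.35 ft; q_2 = 2.62 × 1.44 × 8.35 = 31.50 ft³/s
w_3 = (36.2 − 10.2)/2 = 13 ft; q_3 = 3.31 × 1.66 × 13 = 71.43 ft³/s
w_4 = (43.7 − 16.7)/2 = 13.5 ft; q_4 = 3.78 × 2.30 × 13.5 = 117.4 ft³/s
w_5 = (59.1 − 36.2)/2 = 11.45 ft; q_5 = 3.61 × 2.02 × 11.45 = 83.50 ft³/s
w_6 = (79.6 − 43.7)/2 = 17.95 ft; q_6 = 3.66 × 1.78 × 17.95 = 116.9 ft³/s
w_7 = (79.6 − 59.1)/2 = 10.25 ft; q_7 = 1.71 × 0.54 × 10.25 = 9.465 ft³/s
Q = Σ qᵢ = 432.9 ft³/s

433 ft³/s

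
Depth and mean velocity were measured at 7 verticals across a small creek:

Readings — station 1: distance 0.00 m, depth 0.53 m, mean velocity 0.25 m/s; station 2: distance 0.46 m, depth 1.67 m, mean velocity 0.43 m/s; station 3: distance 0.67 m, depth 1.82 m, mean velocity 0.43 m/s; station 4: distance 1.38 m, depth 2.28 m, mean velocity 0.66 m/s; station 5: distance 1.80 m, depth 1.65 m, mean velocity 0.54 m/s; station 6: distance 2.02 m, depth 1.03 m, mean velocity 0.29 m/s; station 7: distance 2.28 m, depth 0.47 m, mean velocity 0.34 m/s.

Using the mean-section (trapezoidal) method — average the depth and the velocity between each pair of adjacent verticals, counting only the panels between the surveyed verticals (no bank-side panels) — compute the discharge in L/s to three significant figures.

Panel 1-2: Δb = 0.46 m, d̄ = (0.53+1.67)/2 = 1.1, v̄ = (0.25+0.43)/2 = 0.34 → q = 0.46×1.1×0.34 = 0.1720 m³/s
Panel 2-3: Δb = 0.21 m, d̄ = (1.67+1.82)/2 = 1.745, v̄ = (0.43+0.43)/2 = 0.43 → q = 0.21×1.745×0.43 = 0.1576 m³/s
Panel 3-4: Δb = 0.71 m, d̄ = (1.82+2.28)/2 = 2.05, v̄ = (0.43+0.66)/2 = 0.545 → q = 0.71×2.05×0.545 = 0.7932 m³/s
Panel 4-5: Δb = 0.42 m, d̄ = (2.28+1.65)/2 = 1.965, v̄ = (0.66+0.54)/2 = 0.6 → q = 0.42×1.965×0.6 = 0.4952 m³/s
Panel 5-6: Δb = 0.22 m, d̄ = (1.65+1.03)/2 = 1.34, v̄ = (0.54+0.29)/2 = 0.415 → q = 0.22×1.34×0.415 = 0.1223 m³/s
Panel 6-7: Δb = 0.26 m, d̄ = (1.03+0.47)/2 = 0.75, v̄ = (0.29+0.34)/2 = 0.315 → q = 0.26×0.75×0.315 = 0.06143 m³/s
Q = Σ q = 1.802 m³/s
= 1.802 × 1000 = 1802 L/s

1800 L/s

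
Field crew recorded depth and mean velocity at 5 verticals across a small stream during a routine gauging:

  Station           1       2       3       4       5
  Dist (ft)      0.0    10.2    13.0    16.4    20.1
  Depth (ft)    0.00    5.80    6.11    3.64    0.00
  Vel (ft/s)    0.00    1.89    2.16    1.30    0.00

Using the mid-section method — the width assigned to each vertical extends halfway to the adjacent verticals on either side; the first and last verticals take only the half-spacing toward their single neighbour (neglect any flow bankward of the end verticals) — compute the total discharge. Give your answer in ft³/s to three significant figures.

w_2 = (13.0 − 0.0)/2 = 6.5 ft; q_2 = 1.89 × 5.80 × 6.5 = 71.25 ft³/s
w_3 = (16.4 − 10.2)/2 = 3.1 ft; q_3 = 2.16 × 6.11 × 3.1 = 40.91 ft³/s
w_4 = (20.1 − 13.0)/2 = 3.55 ft; q_4 = 1.30 × 3.64 × 3.55 = 16.80 ft³/s
Stations 1, 5 contribute zero (depth or velocity is 0).
Q = Σ qᵢ = 129.0 ft³/s

129 ft³/s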